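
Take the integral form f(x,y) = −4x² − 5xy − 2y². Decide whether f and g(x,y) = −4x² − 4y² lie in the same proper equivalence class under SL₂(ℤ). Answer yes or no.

D₁ = -7, D₂ = -64
discriminants differ ⇒ not SL₂(ℤ)-equivalent

no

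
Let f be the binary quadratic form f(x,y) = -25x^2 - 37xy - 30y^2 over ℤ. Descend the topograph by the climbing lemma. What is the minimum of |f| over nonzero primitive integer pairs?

translate: b→-13 (≡37 mod 50), so (25,37,30)→(25,-13,18)
flip: (25,-13,18)→(18,13,25)
reduced (well bottom): (18,13,25) with a≤c, −a<b≤a
well minimum |f| = |-18| = 18 (negative-definite)

18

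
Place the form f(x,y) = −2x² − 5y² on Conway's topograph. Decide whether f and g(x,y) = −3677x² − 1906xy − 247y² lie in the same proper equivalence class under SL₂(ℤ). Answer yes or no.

D₁ = -40, D₂ = -40
f is negative-definite; reduce −f:
−f: reduced (well bottom): (2,0,5) with a≤c, −a<b≤a
flip sign back: reduced form of f is (-2,0,-5)
g is negative-definite; reduce −g:
−g: flip: (3677,1906,247)→(247,-1906,3677)
−g: translate: b→70 (≡-1906 mod 494), so (247,-1906,3677)→(247,70,5)
−g: flip: (247,70,5)→(5,-70,247)
−g: translate: b→0 (≡-70 mod 10), so (5,-70,247)→(5,0,2)
−g: flip: (5,0,2)→(2,0,5)
−g: reduced (well bottom): (2,0,5) with a≤c, −a<b≤a
flip sign back: reduced form of g is (-2,0,-5)
reduced forms (-2, 0, -5) vs (-2, 0, -5) ⇒ equivalent

yes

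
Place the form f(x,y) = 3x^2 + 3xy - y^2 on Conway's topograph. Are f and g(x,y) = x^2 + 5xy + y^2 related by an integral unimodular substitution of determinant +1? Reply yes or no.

D₁ = 21, D₂ = 21
river cycle of f (length 2): (-1, 3, 3), (3, 3, -1)
river cycle of g (length 2): (1, 3, -3), (-3, 3, 1)
cycles differ ⇒ inequivalent

no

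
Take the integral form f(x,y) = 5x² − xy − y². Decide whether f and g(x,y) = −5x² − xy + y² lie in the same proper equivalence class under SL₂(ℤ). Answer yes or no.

D₁ = 21, D₂ = 21
river cycle of f (length 2): (-1, 3, 3), (3, 3, -1)
river cycle of g (length 2): (1, 3, -3), (-3, 3, 1)
cycles differ ⇒ inequivalent

no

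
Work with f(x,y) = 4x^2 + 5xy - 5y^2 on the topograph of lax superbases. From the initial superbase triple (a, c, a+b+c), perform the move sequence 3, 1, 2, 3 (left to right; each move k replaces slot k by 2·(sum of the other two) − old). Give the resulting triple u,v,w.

start (4,-5,4) = (f(1,0),f(0,1),f(1,1))
replace slot 3: 2·(4+(-5)) − 4 = -6 → (4,-5,-6)
replace slot 1: 2·((-5)+(-6)) − 4 = -26 → (-26,-5,-6)
replace slot 2: 2·((-26)+(-6)) − (-5) = -59 → (-26,-59,-6)
replace slot 3: 2·((-26)+(-59)) − (-6) = -164 → (-26,-59,-164)

-26,-59,-164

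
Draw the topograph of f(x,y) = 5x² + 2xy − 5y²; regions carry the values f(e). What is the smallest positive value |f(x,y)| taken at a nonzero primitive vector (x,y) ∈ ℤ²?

river: ρ → (-5,8,2)
river: ρ → (2,8,-5)
river: ρ → (-5,2,5)
river: ρ → (5,8,-2)
river: ρ → (-2,8,5)
river: ρ → (5,2,-5)
closes: descent 0, river 6
min |a| on river = 2

2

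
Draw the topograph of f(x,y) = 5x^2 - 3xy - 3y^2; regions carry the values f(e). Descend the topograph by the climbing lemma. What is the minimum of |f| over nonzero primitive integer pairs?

descent: ρ → (-3,3,5)  [lands on river]
river: ρ → (5,7,-1)
river: ρ → (-1,7,5)
river: ρ → (5,3,-3)
closes: descent 1, river 4
min |a| on river = 1

1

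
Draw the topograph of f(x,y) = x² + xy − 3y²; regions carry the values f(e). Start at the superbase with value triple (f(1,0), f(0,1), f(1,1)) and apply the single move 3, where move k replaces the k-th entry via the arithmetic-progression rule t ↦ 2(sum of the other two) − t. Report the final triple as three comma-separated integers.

start (1,-3,-1) = (f(1,0),f(0,1),f(1,1))
replace slot 3: 2·(1+(-3)) − (-1) = -3 → (1,-3,-3)

1,-3,-3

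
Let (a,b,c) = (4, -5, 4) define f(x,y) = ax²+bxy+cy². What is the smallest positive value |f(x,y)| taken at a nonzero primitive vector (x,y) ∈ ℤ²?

translate: b→3 (≡-5 mod 8), so (4,-5,4)→(4,3,3)
flip: (4,3,3)→(3,-3,4)
translate: b→3 (≡-3 mod 6), so (3,-3,4)→(3,3,4)
reduced (well bottom): (3,3,4) with a≤c, −a<b≤a
well minimum = a = 3

3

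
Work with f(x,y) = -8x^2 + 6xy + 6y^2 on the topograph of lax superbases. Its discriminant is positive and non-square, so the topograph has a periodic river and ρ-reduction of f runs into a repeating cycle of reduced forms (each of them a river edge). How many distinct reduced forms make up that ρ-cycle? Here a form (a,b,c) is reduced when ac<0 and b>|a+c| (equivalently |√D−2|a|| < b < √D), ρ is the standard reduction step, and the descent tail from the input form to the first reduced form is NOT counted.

D = 228, ⌊√D⌋ = 15
river: ρ → (6,6,-8)
river: ρ → (-8,10,4)
river: ρ → (4,14,-2)
river: ρ → (-2,14,4)
river: ρ → (4,10,-8)
river: ρ → (-8,6,6)
ρ-cycle length = 6 (tail of 0 descent steps not counted)

6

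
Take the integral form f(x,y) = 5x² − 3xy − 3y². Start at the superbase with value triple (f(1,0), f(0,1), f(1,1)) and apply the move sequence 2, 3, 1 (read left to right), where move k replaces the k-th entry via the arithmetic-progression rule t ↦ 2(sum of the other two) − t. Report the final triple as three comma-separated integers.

start (5,-3,-1) = (f(1,0),f(0,1),f(1,1))
replace slot 2: 2·(5+(-1)) − (-3) = 11 → (5,11,-1)
replace slot 3: 2·(5+11) − (-1) = 33 → (5,11,33)
replace slot 1: 2·(11+33) − 5 = 83 → (83,11,33)

83,11,33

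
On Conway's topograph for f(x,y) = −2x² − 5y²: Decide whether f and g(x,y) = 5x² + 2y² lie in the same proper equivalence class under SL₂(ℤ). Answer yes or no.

D₁ = -40, D₂ = -40
f is negative-definite; reduce −f:
−f: reduced (well bottom): (2,0,5) with a≤c, −a<b≤a
flip sign back: reduced form of f is (-2,0,-5)
g: flip: (5,0,2)→(2,0,5)
g: reduced (well bottom): (2,0,5) with a≤c, −a<b≤a
reduced forms (-2, 0, -5) vs (2, 0, 5) ⇒ inequivalent

no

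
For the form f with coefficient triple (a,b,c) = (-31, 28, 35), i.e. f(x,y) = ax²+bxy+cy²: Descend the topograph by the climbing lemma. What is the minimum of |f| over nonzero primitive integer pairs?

river: ρ → (35,42,-24)
river: ρ → (-24,54,23)
river: ρ → (23,38,-40)
river: ρ → (-40,42,21)
river: ρ → (21,42,-40)
river: ρ → (-40,38,23)
river: ρ → (23,54,-24)
river: ρ → (-24,42,35)
river: ρ → (35,28,-31)
river: ρ → (-31,34,32)
river: ρ → (32,30,-33)
river: ρ → (-33,36,29)
river: ρ → (29,22,-40)
river: ρ → (-40,58,11)
river: ρ → (11,52,-55)
river: ρ → (-55,58,8)
river: ρ → (8,70,-7)
river: ρ → (-7,70,8)
river: ρ → (8,58,-55)
river: ρ → (-55,52,11)
river: ρ → (11,58,-40)
river: ρ → (-40,22,29)
river: ρ → (29,36,-33)
river: ρ → (-33,30,32)
river: ρ → (32,34,-31)
river: ρ → (-31,28,35)
closes: descent 0, river 26
min |a| on river = 7

7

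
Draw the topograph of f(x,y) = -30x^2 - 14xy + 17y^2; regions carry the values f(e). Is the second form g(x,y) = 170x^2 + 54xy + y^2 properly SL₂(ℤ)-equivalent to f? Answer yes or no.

D₁ = 2236, D₂ = 2236
river cycle of f (length 20): (17, 14, -30), (-30, 46, 1), (1, 46, -30), (-30, 14, 17), (17, 20, -27), (-27, 34, 10), (10, 46, -3), (-3, 44, 25), (25, 6, -22), (-22, 38, 9), … (10 more)
river cycle of g (length 20): (1, 46, -30), (-30, 14, 17), (17, 20, -27), (-27, 34, 10), (10, 46, -3), (-3, 44, 25), (25, 6, -22), (-22, 38, 9), (9, 34, -30), (-30, 26, 13), … (10 more)
cycles coincide ⇒ equivalent

yes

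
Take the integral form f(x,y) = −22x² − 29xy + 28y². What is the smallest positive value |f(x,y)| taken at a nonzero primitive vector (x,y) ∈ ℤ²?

descent: ρ → (28,29,-22)  [lands on river]
river: ρ → (-22,15,35)
river: ρ → (35,55,-2)
river: ρ → (-2,57,7)
river: ρ → (7,55,-10)
river: ρ → (-10,45,32)
river: ρ → (32,19,-23)
river: ρ → (-23,27,28)
closes: descent 1, river 8
min |a| on river = 2

2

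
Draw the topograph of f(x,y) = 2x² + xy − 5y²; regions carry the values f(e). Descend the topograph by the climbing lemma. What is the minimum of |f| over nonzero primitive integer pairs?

descent: ρ → (-5,-1,2)
descent: ρ → (2,5,-2)  [lands on river]
river: ρ → (-2,3,4)
river: ρ → (4,5,-1)
river: ρ → (-1,5,4)
river: ρ → (4,3,-2)
river: ρ → (-2,5,2)
river: ρ → (2,3,-4)
river: ρ → (-4,5,1)
river: ρ → (1,5,-4)
river: ρ → (-4,3,2)
closes: descent 2, river 10
min |a| on river = 1

1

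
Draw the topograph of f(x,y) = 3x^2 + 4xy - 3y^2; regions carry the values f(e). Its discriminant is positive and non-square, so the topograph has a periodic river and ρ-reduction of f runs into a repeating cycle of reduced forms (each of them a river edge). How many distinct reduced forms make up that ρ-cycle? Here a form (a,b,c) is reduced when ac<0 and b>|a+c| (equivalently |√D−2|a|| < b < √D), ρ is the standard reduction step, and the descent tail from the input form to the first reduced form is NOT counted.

D = 52, ⌊√D⌋ = 7
river: ρ → (-3,2,4)
river: ρ → (4,6,-1)
river: ρ → (-1,6,4)
river: ρ → (4,2,-3)
river: ρ → (-3,4,3)
river: ρ → (3,2,-4)
river: ρ → (-4,6,1)
river: ρ → (1,6,-4)
river: ρ → (-4,2,3)
river: ρ → (3,4,-3)
ρ-cycle length = 10 (tail of 0 descent steps not counted)

10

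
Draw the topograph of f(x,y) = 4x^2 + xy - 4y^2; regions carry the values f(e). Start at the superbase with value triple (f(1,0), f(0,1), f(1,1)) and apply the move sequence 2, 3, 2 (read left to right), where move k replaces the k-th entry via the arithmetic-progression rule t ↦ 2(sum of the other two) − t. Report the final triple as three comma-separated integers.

start (4,-4,1) = (f(1,0),f(0,1),f(1,1))
replace slot 2: 2·(4+1) − (-4) = 14 → (4,14,1)
replace slot 3: 2·(4+14) − 1 = 35 → (4,14,35)
replace slot 2: 2·(4+35) − 14 = 64 → (4,64,35)

4,64,35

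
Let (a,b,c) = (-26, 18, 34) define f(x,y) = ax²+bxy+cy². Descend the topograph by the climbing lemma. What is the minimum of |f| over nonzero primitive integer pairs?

river: ρ → (34,50,-10)
river: ρ → (-10,50,34)
river: ρ → (34,18,-26)
river: ρ → (-26,34,26)
river: ρ → (26,18,-34)
river: ρ → (-34,50,10)
river: ρ → (10,50,-34)
river: ρ → (-34,18,26)
river: ρ → (26,34,-26)
river: ρ → (-26,18,34)
closes: descent 0, river 10
min |a| on river = 10

10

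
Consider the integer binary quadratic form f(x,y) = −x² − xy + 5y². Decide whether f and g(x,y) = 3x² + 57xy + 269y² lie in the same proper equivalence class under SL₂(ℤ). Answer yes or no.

D₁ = 21, D₂ = 21
river cycle of f (length 2): (-1, 3, 3), (3, 3, -1)
river cycle of g (length 2): (3, 3, -1), (-1, 3, 3)
cycles coincide ⇒ equivalent

yes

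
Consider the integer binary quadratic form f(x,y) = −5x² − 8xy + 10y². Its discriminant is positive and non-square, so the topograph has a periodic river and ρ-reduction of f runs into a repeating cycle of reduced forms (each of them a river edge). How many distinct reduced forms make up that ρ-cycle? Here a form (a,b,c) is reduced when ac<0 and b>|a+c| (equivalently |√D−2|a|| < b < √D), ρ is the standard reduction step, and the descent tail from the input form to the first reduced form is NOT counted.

D = 264, ⌊√D⌋ = 16
descent: ρ → (10,8,-5)  [lands on river]
river: ρ → (-5,12,6)
river: ρ → (6,12,-5)
river: ρ → (-5,8,10)
river: ρ → (10,12,-3)
river: ρ → (-3,12,10)
ρ-cycle length = 6 (tail of 1 descent step not counted)

6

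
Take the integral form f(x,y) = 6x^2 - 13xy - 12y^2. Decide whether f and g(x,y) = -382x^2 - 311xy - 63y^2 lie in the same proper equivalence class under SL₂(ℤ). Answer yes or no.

D₁ = 457, D₂ = 457
river cycle of f (length 46): (-12, 13, 6), (6, 11, -14), (-14, 17, 3), (3, 19, -8), (-8, 13, 9), (9, 5, -12), (-12, 19, 2), (2, 21, -2), (-2, 19, 12), (12, 5, -9), … (36 more)
river cycle of g (length 46): (-12, 13, 6), (6, 11, -14), (-14, 17, 3), (3, 19, -8), (-8, 13, 9), (9, 5, -12), (-12, 19, 2), (2, 21, -2), (-2, 19, 12), (12, 5, -9), … (36 more)
cycles coincide ⇒ equivalent

yes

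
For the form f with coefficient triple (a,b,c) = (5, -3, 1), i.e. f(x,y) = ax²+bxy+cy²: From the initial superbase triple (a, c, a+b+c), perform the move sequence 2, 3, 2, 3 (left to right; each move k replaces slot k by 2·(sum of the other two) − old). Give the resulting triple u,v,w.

start (5,1,3) = (f(1,0),f(0,1),f(1,1))
replace slot 2: 2·(5+3) − 1 = 15 → (5,15,3)
replace slot 3: 2·(5+15) − 3 = 37 → (5,15,37)
replace slot 2: 2·(5+37) − 15 = 69 → (5,69,37)
replace slot 3: 2·(5+69) − 37 = 111 → (5,69,111)

5,69,111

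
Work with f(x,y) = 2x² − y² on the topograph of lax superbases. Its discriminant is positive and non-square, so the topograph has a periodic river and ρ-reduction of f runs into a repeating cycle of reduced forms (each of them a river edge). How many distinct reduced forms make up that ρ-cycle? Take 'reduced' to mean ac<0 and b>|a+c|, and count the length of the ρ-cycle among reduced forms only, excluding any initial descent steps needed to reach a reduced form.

D = 8, ⌊√D⌋ = 2
descent: ρ → (-1,2,1)  [lands on river]
river: ρ → (1,2,-1)
ρ-cycle length = 2 (tail of 1 descent step not counted)

2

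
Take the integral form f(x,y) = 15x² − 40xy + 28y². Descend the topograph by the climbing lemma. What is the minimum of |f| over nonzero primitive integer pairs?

translate: b→-10 (≡-40 mod 30), so (15,-40,28)→(15,-10,3)
flip: (15,-10,3)→(3,10,15)
translate: b→-2 (≡10 mod 6), so (3,10,15)→(3,-2,7)
reduced (well bottom): (3,-2,7) with a≤c, −a<b≤a
well minimum = a = 3

3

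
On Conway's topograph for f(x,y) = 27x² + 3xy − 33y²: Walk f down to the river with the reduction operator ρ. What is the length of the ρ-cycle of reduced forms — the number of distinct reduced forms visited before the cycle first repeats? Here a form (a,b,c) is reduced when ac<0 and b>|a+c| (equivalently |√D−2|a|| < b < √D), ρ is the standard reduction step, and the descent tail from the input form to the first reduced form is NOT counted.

D = 3573, ⌊√D⌋ = 59
descent: ρ → (-33,-3,27)
descent: ρ → (27,57,-3)  [lands on river]
river: ρ → (-3,57,27)
river: ρ → (27,51,-9)
river: ρ → (-9,57,9)
river: ρ → (9,51,-27)
river: ρ → (-27,57,3)
river: ρ → (3,57,-27)
river: ρ → (-27,51,9)
river: ρ → (9,57,-9)
river: ρ → (-9,51,27)
ρ-cycle length = 10 (tail of 2 descent steps not counted)

10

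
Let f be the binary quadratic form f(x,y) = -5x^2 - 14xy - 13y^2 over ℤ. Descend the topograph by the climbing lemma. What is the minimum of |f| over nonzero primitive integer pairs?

translate: b→4 (≡14 mod 10), so (5,14,13)→(5,4,4)
flip: (5,4,4)→(4,-4,5)
translate: b→4 (≡-4 mod 8), so (4,-4,5)→(4,4,5)
reduced (well bottom): (4,4,5) with a≤c, −a<b≤a
well minimum |f| = |-4| = 4 (negative-definite)

4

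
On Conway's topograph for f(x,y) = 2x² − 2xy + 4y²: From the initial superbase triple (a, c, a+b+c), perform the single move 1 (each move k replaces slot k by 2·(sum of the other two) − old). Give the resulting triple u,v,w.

start (2,4,4) = (f(1,0),f(0,1),f(1,1))
replace slot 1: 2·(4+4) − 2 = 14 → (14,4,4)

14,4,4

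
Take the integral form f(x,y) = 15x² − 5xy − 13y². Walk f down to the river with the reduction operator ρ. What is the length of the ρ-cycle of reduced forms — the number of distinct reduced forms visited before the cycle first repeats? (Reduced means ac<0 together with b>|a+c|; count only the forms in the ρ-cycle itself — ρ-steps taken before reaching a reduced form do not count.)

D = 805, ⌊√D⌋ = 28
descent: ρ → (-13,5,15)  [lands on river]
river: ρ → (15,25,-3)
river: ρ → (-3,23,23)
river: ρ → (23,23,-3)
river: ρ → (-3,25,15)
river: ρ → (15,5,-13)
river: ρ → (-13,21,7)
river: ρ → (7,21,-13)
ρ-cycle length = 8 (tail of 1 descent step not counted)

8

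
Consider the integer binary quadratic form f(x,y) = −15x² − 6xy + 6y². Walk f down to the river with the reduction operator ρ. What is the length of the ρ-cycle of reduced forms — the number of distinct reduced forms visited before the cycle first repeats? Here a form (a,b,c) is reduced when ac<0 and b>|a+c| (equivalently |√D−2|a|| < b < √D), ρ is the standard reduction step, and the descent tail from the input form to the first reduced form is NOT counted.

D = 396, ⌊√D⌋ = 19
descent: ρ → (6,18,-3)  [lands on river]
river: ρ → (-3,18,6)
ρ-cycle length = 2 (tail of 1 descent step not counted)

2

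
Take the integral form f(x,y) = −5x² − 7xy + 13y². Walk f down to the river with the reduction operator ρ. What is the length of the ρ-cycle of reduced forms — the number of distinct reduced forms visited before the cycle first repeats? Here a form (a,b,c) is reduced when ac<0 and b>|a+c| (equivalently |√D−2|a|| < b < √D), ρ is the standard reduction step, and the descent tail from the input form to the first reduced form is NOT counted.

D = 309, ⌊√D⌋ = 17
descent: ρ → (13,7,-5)
descent: ρ → (-5,13,7)  [lands on river]
river: ρ → (7,15,-3)
river: ρ → (-3,15,7)
river: ρ → (7,13,-5)
river: ρ → (-5,17,1)
river: ρ → (1,17,-5)
ρ-cycle length = 6 (tail of 2 descent steps not counted)

6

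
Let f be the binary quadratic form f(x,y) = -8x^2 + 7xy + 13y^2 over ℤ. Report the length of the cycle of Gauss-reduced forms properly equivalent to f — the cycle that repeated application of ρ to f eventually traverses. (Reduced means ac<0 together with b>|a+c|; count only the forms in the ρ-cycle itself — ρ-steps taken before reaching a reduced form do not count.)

D = 465, ⌊√D⌋ = 21
river: ρ → (13,19,-2)
river: ρ → (-2,21,3)
river: ρ → (3,21,-2)
river: ρ → (-2,19,13)
river: ρ → (13,7,-8)
river: ρ → (-8,9,12)
river: ρ → (12,15,-5)
river: ρ → (-5,15,12)
river: ρ → (12,9,-8)
river: ρ → (-8,7,13)
ρ-cycle length = 10 (tail of 0 descent steps not counted)

10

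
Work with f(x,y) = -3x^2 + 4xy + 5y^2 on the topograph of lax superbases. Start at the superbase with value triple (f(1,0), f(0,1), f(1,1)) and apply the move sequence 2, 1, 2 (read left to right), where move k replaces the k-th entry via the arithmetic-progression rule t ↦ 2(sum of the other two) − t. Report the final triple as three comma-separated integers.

start (-3,5,6) = (f(1,0),f(0,1),f(1,1))
replace slot 2: 2·((-3)+6) − 5 = 1 → (-3,1,6)
replace slot 1: 2·(1+6) − (-3) = 17 → (17,1,6)
replace slot 2: 2·(17+6) − 1 = 45 → (17,45,6)

17,45,6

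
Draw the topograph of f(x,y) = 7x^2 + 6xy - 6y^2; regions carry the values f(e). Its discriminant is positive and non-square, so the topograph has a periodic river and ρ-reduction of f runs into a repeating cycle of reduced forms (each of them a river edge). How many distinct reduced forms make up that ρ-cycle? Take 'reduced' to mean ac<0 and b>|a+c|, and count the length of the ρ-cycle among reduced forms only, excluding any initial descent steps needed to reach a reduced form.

D = 204, ⌊√D⌋ = 14
river: ρ → (-6,6,7)
river: ρ → (7,8,-5)
river: ρ → (-5,12,3)
river: ρ → (3,12,-5)
river: ρ → (-5,8,7)
river: ρ → (7,6,-6)
ρ-cycle length = 6 (tail of 0 descent steps not counted)

6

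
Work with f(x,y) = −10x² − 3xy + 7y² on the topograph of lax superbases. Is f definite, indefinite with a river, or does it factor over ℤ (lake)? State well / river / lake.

D = b²−4ac = (-3)² − 4·(-10)·7 = 289
D = 17² is a perfect square ⇒ form factors over ℤ ⇒ lakes

lake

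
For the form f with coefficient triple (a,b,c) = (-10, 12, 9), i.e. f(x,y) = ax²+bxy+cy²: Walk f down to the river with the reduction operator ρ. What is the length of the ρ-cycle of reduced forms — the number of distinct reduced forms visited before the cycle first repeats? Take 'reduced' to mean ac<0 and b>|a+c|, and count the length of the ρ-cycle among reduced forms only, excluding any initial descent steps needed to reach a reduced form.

D = 504, ⌊√D⌋ = 22
river: ρ → (9,6,-13)
river: ρ → (-13,20,2)
river: ρ → (2,20,-13)
river: ρ → (-13,6,9)
river: ρ → (9,12,-10)
river: ρ → (-10,8,11)
river: ρ → (11,14,-7)
river: ρ → (-7,14,11)
river: ρ → (11,8,-10)
river: ρ → (-10,12,9)
ρ-cycle length = 10 (tail of 0 descent steps not counted)

10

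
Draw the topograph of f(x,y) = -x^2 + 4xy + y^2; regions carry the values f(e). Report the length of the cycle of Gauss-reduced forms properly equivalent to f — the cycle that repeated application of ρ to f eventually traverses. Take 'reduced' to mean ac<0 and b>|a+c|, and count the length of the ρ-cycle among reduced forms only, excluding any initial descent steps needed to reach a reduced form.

D = 20, ⌊√D⌋ = 4
river: ρ → (1,4,-1)
river: ρ → (-1,4,1)
ρ-cycle length = 2 (tail of 0 descent steps not counted)

2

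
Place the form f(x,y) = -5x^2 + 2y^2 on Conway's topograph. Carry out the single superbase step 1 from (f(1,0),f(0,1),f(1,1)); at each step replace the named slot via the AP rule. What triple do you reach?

start (-5,2,-3) = (f(1,0),f(0,1),f(1,1))
replace slot 1: 2·(2+(-3)) − (-5) = 3 → (3,2,-3)

3,2,-3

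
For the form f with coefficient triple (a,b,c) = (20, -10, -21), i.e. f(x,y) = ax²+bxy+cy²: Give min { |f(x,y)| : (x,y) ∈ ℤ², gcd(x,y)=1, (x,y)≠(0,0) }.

descent: ρ → (-21,10,20)  [lands on river]
river: ρ → (20,30,-11)
river: ρ → (-11,36,11)
river: ρ → (11,30,-20)
river: ρ → (-20,10,21)
river: ρ → (21,32,-9)
river: ρ → (-9,40,5)
river: ρ → (5,40,-9)
river: ρ → (-9,32,21)
river: ρ → (21,10,-20)
river: ρ → (-20,30,11)
river: ρ → (11,36,-11)
river: ρ → (-11,30,20)
river: ρ → (20,10,-21)
river: ρ → (-21,32,9)
river: ρ → (9,40,-5)
river: ρ → (-5,40,9)
river: ρ → (9,32,-21)
closes: descent 1, river 18
min |a| on river = 5

5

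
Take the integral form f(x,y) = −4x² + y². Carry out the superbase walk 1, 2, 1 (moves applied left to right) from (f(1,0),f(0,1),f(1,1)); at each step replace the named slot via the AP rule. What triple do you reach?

start (-4,1,-3) = (f(1,0),f(0,1),f(1,1))
replace slot 1: 2·(1+(-3)) − (-4) = 0 → (0,1,-3)
replace slot 2: 2·(0+(-3)) − 1 = -7 → (0,-7,-3)
replace slot 1: 2·((-7)+(-3)) − 0 = -20 → (-20,-7,-3)

-20,-7,-3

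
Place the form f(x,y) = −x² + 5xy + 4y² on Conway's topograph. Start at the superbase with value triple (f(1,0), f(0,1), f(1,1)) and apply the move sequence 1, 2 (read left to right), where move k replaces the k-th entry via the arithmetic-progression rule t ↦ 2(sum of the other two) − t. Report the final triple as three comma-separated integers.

start (-1,4,8) = (f(1,0),f(0,1),f(1,1))
replace slot 1: 2·(4+8) − (-1) = 25 → (25,4,8)
replace slot 2: 2·(25+8) − 4 = 62 → (25,62,8)

25,62,8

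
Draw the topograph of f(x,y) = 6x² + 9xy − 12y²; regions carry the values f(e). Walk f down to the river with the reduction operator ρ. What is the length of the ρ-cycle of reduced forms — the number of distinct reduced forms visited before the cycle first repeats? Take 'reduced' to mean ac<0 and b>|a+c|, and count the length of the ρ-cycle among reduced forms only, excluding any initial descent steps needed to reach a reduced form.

D = 369, ⌊√D⌋ = 19
river: ρ → (-12,15,3)
river: ρ → (3,15,-12)
river: ρ → (-12,9,6)
river: ρ → (6,15,-6)
river: ρ → (-6,9,12)
river: ρ → (12,15,-3)
river: ρ → (-3,15,12)
river: ρ → (12,9,-6)
river: ρ → (-6,15,6)
river: ρ → (6,9,-12)
ρ-cycle length = 10 (tail of 0 descent steps not counted)

10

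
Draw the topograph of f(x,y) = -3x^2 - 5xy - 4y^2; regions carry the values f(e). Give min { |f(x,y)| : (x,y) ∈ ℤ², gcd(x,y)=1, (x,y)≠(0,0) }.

translate: b→-1 (≡5 mod 6), so (3,5,4)→(3,-1,2)
flip: (3,-1,2)→(2,1,3)
reduced (well bottom): (2,1,3) with a≤c, −a<b≤a
well minimum |f| = |-2| = 2 (negative-definite)

2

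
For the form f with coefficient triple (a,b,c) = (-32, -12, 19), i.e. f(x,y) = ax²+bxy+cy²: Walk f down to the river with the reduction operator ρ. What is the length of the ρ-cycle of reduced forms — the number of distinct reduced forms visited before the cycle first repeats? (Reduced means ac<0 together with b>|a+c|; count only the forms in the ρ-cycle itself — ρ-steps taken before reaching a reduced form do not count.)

D = 2576, ⌊√D⌋ = 50
descent: ρ → (19,50,-1)  [lands on river]
river: ρ → (-1,50,19)
river: ρ → (19,26,-25)
river: ρ → (-25,24,20)
river: ρ → (20,16,-29)
river: ρ → (-29,42,7)
river: ρ → (7,42,-29)
river: ρ → (-29,16,20)
river: ρ → (20,24,-25)
river: ρ → (-25,26,19)
ρ-cycle length = 10 (tail of 1 descent step not counted)

10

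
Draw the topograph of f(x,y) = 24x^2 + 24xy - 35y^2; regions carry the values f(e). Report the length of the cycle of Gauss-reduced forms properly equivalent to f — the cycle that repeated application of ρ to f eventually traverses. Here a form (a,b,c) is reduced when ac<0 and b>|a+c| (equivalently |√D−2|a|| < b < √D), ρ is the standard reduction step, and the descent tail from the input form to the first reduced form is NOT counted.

D = 3936, ⌊√D⌋ = 62
river: ρ → (-35,46,13)
river: ρ → (13,58,-11)
river: ρ → (-11,52,28)
river: ρ → (28,60,-3)
river: ρ → (-3,60,28)
river: ρ → (28,52,-11)
river: ρ → (-11,58,13)
river: ρ → (13,46,-35)
river: ρ → (-35,24,24)
river: ρ → (24,24,-35)
ρ-cycle length = 10 (tail of 0 descent steps not counted)

10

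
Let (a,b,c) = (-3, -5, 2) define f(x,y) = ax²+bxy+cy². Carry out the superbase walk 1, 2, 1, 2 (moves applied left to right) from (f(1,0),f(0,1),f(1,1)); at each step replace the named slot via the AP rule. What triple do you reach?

start (-3,2,-6) = (f(1,0),f(0,1),f(1,1))
replace slot 1: 2·(2+(-6)) − (-3) = -5 → (-5,2,-6)
replace slot 2: 2·((-5)+(-6)) − 2 = -24 → (-5,-24,-6)
replace slot 1: 2·((-24)+(-6)) − (-5) = -55 → (-55,-24,-6)
replace slot 2: 2·((-55)+(-6)) − (-24) = -98 → (-55,-98,-6)

-55,-98,-6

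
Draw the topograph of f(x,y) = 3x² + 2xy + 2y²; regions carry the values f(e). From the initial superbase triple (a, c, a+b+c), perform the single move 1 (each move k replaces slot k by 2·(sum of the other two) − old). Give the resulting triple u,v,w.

start (3,2,7) = (f(1,0),f(0,1),f(1,1))
replace slot 1: 2·(2+7) − 3 = 15 → (15,2,7)

15,2,7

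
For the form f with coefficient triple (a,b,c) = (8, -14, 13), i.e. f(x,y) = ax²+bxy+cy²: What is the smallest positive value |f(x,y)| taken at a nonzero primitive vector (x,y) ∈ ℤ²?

translate: b→2 (≡-14 mod 16), so (8,-14,13)→(8,2,7)
flip: (8,2,7)→(7,-2,8)
reduced (well bottom): (7,-2,8) with a≤c, −a<b≤a
well minimum = a = 7

7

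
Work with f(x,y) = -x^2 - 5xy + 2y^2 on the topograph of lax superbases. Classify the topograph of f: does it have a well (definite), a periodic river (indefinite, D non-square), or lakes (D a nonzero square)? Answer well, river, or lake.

D = b²−4ac = (-5)² − 4·(-1)·2 = 33
D > 0 non-square ⇒ indefinite ⇒ periodic river

river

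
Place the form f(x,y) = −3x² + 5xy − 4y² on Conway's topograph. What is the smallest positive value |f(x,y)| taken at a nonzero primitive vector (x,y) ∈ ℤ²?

translate: b→1 (≡-5 mod 6), so (3,-5,4)→(3,1,2)
flip: (3,1,2)→(2,-1,3)
reduced (well bottom): (2,-1,3) with a≤c, −a<b≤a
well minimum |f| = |-2| = 2 (negative-definite)

2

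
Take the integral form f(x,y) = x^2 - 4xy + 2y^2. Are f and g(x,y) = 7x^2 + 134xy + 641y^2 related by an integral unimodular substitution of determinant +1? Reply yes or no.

D₁ = 8, D₂ = 8
river cycle of f (length 2): (-1, 2, 1), (1, 2, -1)
river cycle of g (length 2): (1, 2, -1), (-1, 2, 1)
cycles coincide ⇒ equivalent

yes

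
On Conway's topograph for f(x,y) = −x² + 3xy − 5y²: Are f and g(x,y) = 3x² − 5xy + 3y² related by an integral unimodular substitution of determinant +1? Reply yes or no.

D₁ = -11, D₂ = -11
f is negative-definite; reduce −f:
−f: translate: b→1 (≡-3 mod 2), so (1,-3,5)→(1,1,3)
−f: reduced (well bottom): (1,1,3) with a≤c, −a<b≤a
flip sign back: reduced form of f is (-1,-1,-3)
g: translate: b→1 (≡-5 mod 6), so (3,-5,3)→(3,1,1)
g: flip: (3,1,1)→(1,-1,3)
g: translate: b→1 (≡-1 mod 2), so (1,-1,3)→(1,1,3)
g: reduced (well bottom): (1,1,3) with a≤c, −a<b≤a
reduced forms (-1, -1, -3) vs (1, 1, 3) ⇒ inequivalent

no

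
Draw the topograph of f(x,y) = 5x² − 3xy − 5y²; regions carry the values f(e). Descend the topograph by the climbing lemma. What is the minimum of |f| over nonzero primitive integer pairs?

descent: ρ → (-5,3,5)  [lands on river]
river: ρ → (5,7,-3)
river: ρ → (-3,5,7)
river: ρ → (7,9,-1)
river: ρ → (-1,9,7)
river: ρ → (7,5,-3)
river: ρ → (-3,7,5)
river: ρ → (5,3,-5)
river: ρ → (-5,7,3)
river: ρ → (3,5,-7)
river: ρ → (-7,9,1)
river: ρ → (1,9,-7)
river: ρ → (-7,5,3)
river: ρ → (3,7,-5)
closes: descent 1, river 14
min |a| on river = 1

1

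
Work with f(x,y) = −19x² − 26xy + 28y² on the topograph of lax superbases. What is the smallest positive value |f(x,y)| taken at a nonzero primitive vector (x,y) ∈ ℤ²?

descent: ρ → (28,26,-19)  [lands on river]
river: ρ → (-19,50,4)
river: ρ → (4,46,-43)
river: ρ → (-43,40,7)
river: ρ → (7,44,-31)
river: ρ → (-31,18,20)
river: ρ → (20,22,-29)
river: ρ → (-29,36,13)
river: ρ → (13,42,-20)
river: ρ → (-20,38,17)
river: ρ → (17,30,-28)
river: ρ → (-28,26,19)
river: ρ → (19,50,-4)
river: ρ → (-4,46,43)
river: ρ → (43,40,-7)
river: ρ → (-7,44,31)
river: ρ → (31,18,-20)
river: ρ → (-20,22,29)
river: ρ → (29,36,-13)
river: ρ → (-13,42,20)
river: ρ → (20,38,-17)
river: ρ → (-17,30,28)
closes: descent 1, river 22
min |a| on river = 4

4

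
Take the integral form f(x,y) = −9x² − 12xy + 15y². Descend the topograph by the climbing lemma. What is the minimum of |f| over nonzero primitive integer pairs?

descent: ρ → (15,12,-9)  [lands on river]
river: ρ → (-9,24,3)
river: ρ → (3,24,-9)
river: ρ → (-9,12,15)
river: ρ → (15,18,-6)
river: ρ → (-6,18,15)
closes: descent 1, river 6
min |a| on river = 3

3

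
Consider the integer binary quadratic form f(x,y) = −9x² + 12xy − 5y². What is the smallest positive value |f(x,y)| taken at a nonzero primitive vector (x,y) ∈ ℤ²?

translate: b→6 (≡-12 mod 18), so (9,-12,5)→(9,6,2)
flip: (9,6,2)→(2,-6,9)
translate: b→2 (≡-6 mod 4), so (2,-6,9)→(2,2,5)
reduced (well bottom): (2,2,5) with a≤c, −a<b≤a
well minimum |f| = |-2| = 2 (negative-definite)

2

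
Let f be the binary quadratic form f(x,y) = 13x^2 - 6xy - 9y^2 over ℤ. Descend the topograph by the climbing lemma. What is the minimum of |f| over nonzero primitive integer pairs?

descent: ρ → (-9,6,13)  [lands on river]
river: ρ → (13,20,-2)
river: ρ → (-2,20,13)
river: ρ → (13,6,-9)
river: ρ → (-9,12,10)
river: ρ → (10,8,-11)
river: ρ → (-11,14,7)
river: ρ → (7,14,-11)
river: ρ → (-11,8,10)
river: ρ → (10,12,-9)
closes: descent 1, river 10
min |a| on river = 2

2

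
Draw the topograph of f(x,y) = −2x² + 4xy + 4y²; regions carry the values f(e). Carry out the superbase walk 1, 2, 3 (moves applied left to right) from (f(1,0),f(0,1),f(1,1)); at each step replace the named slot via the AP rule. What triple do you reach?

start (-2,4,6) = (f(1,0),f(0,1),f(1,1))
replace slot 1: 2·(4+6) − (-2) = 22 → (22,4,6)
replace slot 2: 2·(22+6) − 4 = 52 → (22,52,6)
replace slot 3: 2·(22+52) − 6 = 142 → (22,52,142)

22,52,142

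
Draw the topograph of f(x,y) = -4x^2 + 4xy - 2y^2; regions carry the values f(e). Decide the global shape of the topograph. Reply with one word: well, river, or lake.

D = b²−4ac = 4² − 4·(-4)·(-2) = -16
D < 0 ⇒ definite ⇒ every region one sign ⇒ single well

well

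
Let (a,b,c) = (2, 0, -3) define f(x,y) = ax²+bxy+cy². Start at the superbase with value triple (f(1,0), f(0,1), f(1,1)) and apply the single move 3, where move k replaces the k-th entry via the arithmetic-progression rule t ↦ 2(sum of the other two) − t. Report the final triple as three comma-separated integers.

start (2,-3,-1) = (f(1,0),f(0,1),f(1,1))
replace slot 3: 2·(2+(-3)) − (-1) = -1 → (2,-3,-1)

2,-3,-1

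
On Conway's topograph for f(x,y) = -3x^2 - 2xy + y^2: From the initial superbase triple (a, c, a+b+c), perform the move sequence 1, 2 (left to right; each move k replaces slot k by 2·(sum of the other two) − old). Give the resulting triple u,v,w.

start (-3,1,-4) = (f(1,0),f(0,1),f(1,1))
replace slot 1: 2·(1+(-4)) − (-3) = -3 → (-3,1,-4)
replace slot 2: 2·((-3)+(-4)) − 1 = -15 → (-3,-15,-4)

-3,-15,-4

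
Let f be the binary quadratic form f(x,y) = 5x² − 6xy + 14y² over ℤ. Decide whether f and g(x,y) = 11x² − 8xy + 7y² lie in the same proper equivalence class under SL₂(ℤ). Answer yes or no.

D₁ = -244, D₂ = -244
f: translate: b→4 (≡-6 mod 10), so (5,-6,14)→(5,4,13)
f: reduced (well bottom): (5,4,13) with a≤c, −a<b≤a
g: flip: (11,-8,7)→(7,8,11)
g: translate: b→-6 (≡8 mod 14), so (7,8,11)→(7,-6,10)
g: reduced (well bottom): (7,-6,10) with a≤c, −a<b≤a
reduced forms (5, 4, 13) vs (7, -6, 10) ⇒ inequivalent

no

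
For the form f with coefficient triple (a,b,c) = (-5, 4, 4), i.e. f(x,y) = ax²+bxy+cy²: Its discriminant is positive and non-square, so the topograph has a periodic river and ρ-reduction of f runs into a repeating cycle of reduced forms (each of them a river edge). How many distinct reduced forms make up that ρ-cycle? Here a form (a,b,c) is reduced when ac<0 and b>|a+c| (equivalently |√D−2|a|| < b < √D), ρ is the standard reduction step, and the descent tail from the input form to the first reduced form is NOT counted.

D = 96, ⌊√D⌋ = 9
river: ρ → (4,4,-5)
river: ρ → (-5,6,3)
river: ρ → (3,6,-5)
river: ρ → (-5,4,4)
ρ-cycle length = 4 (tail of 0 descent steps not counted)

4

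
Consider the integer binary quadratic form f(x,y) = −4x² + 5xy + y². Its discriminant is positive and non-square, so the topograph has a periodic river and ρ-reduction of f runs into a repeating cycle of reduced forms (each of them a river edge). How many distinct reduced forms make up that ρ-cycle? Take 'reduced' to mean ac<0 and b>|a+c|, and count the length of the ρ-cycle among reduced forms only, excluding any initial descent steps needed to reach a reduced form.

D = 41, ⌊√D⌋ = 6
river: ρ → (1,5,-4)
river: ρ → (-4,3,2)
river: ρ → (2,5,-2)
river: ρ → (-2,3,4)
river: ρ → (4,5,-1)
river: ρ → (-1,5,4)
river: ρ → (4,3,-2)
river: ρ → (-2,5,2)
river: ρ → (2,3,-4)
river: ρ → (-4,5,1)
ρ-cycle length = 10 (tail of 0 descent steps not counted)

10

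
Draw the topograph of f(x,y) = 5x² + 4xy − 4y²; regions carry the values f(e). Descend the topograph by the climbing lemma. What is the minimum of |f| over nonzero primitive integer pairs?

river: ρ → (-4,4,5)
river: ρ → (5,6,-3)
river: ρ → (-3,6,5)
river: ρ → (5,4,-4)
closes: descent 0, river 4
min |a| on river = 3

3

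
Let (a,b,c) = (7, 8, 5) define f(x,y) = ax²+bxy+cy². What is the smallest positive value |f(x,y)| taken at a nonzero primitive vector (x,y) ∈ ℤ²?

translate: b→-6 (≡8 mod 14), so (7,8,5)→(7,-6,4)
flip: (7,-6,4)→(4,6,7)
translate: b→-2 (≡6 mod 8), so (4,6,7)→(4,-2,5)
reduced (well bottom): (4,-2,5) with a≤c, −a<b≤a
well minimum = a = 4

4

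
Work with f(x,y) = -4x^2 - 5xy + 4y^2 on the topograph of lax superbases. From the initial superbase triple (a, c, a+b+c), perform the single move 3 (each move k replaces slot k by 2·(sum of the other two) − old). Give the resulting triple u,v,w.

start (-4,4,-5) = (f(1,0),f(0,1),f(1,1))
replace slot 3: 2·((-4)+4) − (-5) = 5 → (-4,4,5)

-4,4,5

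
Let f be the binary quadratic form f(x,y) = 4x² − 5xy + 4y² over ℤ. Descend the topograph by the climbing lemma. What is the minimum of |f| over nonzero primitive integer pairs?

translate: b→3 (≡-5 mod 8), so (4,-5,4)→(4,3,3)
flip: (4,3,3)→(3,-3,4)
translate: b→3 (≡-3 mod 6), so (3,-3,4)→(3,3,4)
reduced (well bottom): (3,3,4) with a≤c, −a<b≤a
well minimum = a = 3

3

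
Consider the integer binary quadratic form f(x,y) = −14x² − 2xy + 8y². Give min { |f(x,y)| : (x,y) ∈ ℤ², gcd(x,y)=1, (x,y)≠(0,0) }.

descent: ρ → (8,18,-4)  [lands on river]
river: ρ → (-4,14,16)
river: ρ → (16,18,-2)
river: ρ → (-2,18,16)
river: ρ → (16,14,-4)
river: ρ → (-4,18,8)
river: ρ → (8,14,-8)
river: ρ → (-8,18,4)
river: ρ → (4,14,-16)
river: ρ → (-16,18,2)
river: ρ → (2,18,-16)
river: ρ → (-16,14,4)
river: ρ → (4,18,-8)
river: ρ → (-8,14,8)
closes: descent 1, river 14
min |a| on river = 2

2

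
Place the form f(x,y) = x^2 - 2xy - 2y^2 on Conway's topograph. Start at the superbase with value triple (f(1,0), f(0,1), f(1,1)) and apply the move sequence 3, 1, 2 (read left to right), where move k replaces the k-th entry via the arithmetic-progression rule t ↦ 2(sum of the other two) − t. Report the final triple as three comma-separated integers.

start (1,-2,-3) = (f(1,0),f(0,1),f(1,1))
replace slot 3: 2·(1+(-2)) − (-3) = 1 → (1,-2,1)
replace slot 1: 2·((-2)+1) − 1 = -3 → (-3,-2,1)
replace slot 2: 2·((-3)+1) − (-2) = -2 → (-3,-2,1)

-3,-2,1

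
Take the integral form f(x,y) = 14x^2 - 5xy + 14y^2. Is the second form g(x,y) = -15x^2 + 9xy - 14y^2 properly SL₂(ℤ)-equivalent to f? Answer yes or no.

D₁ = -759, D₂ = -759
f: flip: (14,-5,14)→(14,5,14)
f: reduced (well bottom): (14,5,14) with a≤c, −a<b≤a
g is negative-definite; reduce −g:
−g: flip: (15,-9,14)→(14,9,15)
−g: reduced (well bottom): (14,9,15) with a≤c, −a<b≤a
flip sign back: reduced form of g is (-14,-9,-15)
reduced forms (14, 5, 14) vs (-14, -9, -15) ⇒ inequivalent

no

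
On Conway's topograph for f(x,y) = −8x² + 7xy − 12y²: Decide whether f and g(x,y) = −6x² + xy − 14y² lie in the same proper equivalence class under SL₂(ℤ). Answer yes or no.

D₁ = -335, D₂ = -335
f is negative-definite; reduce −f:
−f: reduced (well bottom): (8,-7,12) with a≤c, −a<b≤a
flip sign back: reduced form of f is (-8,7,-12)
g is negative-definite; reduce −g:
−g: reduced (well bottom): (6,-1,14) with a≤c, −a<b≤a
flip sign back: reduced form of g is (-6,1,-14)
reduced forms (-8, 7, -12) vs (-6, 1, -14) ⇒ inequivalent

no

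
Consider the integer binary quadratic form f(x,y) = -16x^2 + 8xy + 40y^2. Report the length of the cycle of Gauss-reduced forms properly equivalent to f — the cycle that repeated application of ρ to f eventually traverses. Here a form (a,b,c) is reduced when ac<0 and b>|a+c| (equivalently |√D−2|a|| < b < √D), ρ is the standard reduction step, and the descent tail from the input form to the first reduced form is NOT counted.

D = 2624, ⌊√D⌋ = 51
descent: ρ → (40,-8,-16)
descent: ρ → (-16,40,16)  [lands on river]
river: ρ → (16,24,-32)
river: ρ → (-32,40,8)
river: ρ → (8,40,-32)
river: ρ → (-32,24,16)
river: ρ → (16,40,-16)
river: ρ → (-16,24,32)
river: ρ → (32,40,-8)
river: ρ → (-8,40,32)
river: ρ → (32,24,-16)
ρ-cycle length = 10 (tail of 2 descent steps not counted)

10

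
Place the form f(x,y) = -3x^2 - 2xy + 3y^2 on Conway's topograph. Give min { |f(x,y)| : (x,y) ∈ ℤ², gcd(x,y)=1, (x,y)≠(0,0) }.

descent: ρ → (3,2,-3)  [lands on river]
river: ρ → (-3,4,2)
river: ρ → (2,4,-3)
river: ρ → (-3,2,3)
river: ρ → (3,4,-2)
river: ρ → (-2,4,3)
closes: descent 1, river 6
min |a| on river = 2

2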